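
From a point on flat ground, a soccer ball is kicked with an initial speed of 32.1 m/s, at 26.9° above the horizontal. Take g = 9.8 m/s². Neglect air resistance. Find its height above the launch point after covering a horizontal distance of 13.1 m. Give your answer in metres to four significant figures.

Horizontal component vₓ = 32.10 cos 26.9° = 28.63 m/s; vertical v_y0 = 32.10 sin 26.9° = 14.52 m/s.
Time to reach x = 13.1 m: t = x/vₓ = 13.1/28.63 = 0.4576 s.
Height: y = v_y0 t − ½ g t² = 14.52 × 0.4576 − 4.900 × 0.4576² = 6.646 − 1.026 = 5.620 m.

5.620 m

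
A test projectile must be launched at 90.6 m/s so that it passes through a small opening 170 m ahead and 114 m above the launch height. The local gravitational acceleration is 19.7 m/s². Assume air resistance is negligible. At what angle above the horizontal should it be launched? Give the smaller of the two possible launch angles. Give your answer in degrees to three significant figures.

48.7°

Trajectory: y = x tanθ − g x² (1 + tan²θ)/(2v₀²). With x = 170, y = 114, v₀ = 90.6, g = 19.7:
34.68 tan²θ − 170 tanθ + (148.7) = 0.
tanθ = [170 ± √(170² − 4 × 34.68 × (148.7))] / (2 × 34.68) = (170 ± 90.97) / 69.36, giving tanθ = 1.139 or 3.763.
θ = 48.73° or 75.12°; the smaller is 48.73°.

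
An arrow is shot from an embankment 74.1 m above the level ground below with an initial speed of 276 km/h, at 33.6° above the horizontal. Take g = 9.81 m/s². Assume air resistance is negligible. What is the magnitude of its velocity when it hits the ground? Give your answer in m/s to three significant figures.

Convert: 276 km/h = 276/3.6 = 76.67 m/s.
Components: vₓ = 76.67 cos 33.6° = 63.86 m/s, v_y0 = 76.67 sin 33.6° = 42.43 m/s.
Vertical motion (up positive, ground at y = 0): 4.905 t² − (42.43) t − 74.1 = 0, so t = (42.43 + √(42.43² + 2·9.81·74.1)) / 9.81 = (42.43 + 57.04) / 9.81 = 10.14 s.
Vertical velocity at impact: v_y = v_y0 − g t = 42.43 − 9.81 × 10.14 = −57.04 m/s.
Speed: |v| = √(vₓ² + v_y²) = √(63.86² + 57.04²) = 85.62 m/s.

85.6 m/s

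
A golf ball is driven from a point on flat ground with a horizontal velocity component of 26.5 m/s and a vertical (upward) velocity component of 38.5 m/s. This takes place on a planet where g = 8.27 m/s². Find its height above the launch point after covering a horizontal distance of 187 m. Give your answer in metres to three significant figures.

65.8 m

Time to reach x = 187 m: t = x/vₓ = 187/26.50 = 7.057 s.
Height: y = v_y0 t − ½ g t² = 38.50 × 7.057 − 4.135 × 7.057² = 271.7 − 205.9 = 65.77 m.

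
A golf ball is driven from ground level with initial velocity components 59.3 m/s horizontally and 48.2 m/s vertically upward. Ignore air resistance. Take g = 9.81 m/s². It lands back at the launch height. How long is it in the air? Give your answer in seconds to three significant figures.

It returns to y = 0 when t = 2 v_y0 / g = 2(48.20)/9.81 = 9.827 s.

9.83 s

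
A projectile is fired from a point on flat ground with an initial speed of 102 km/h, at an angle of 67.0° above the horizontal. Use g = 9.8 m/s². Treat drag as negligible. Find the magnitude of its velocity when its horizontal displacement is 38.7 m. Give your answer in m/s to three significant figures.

Convert: 102 km/h = 102/3.6 = 28.33 m/s.
Horizontal component vₓ = 28.33 cos 67.0° = 11.07 m/s; vertical v_y0 = 28.33 sin 67.0° = 26.08 m/s.
x = vₓ t ⇒ t = 38.7/11.07 = 3.496 s.
Vertical velocity there: v_y = v_y0 − g t = 26.08 − 9.80 × 3.496 = −8.177 m/s.
Speed: √(vₓ² + v_y²) = √(11.07² + 8.177²) = 13.76 m/s.

13.8 m/s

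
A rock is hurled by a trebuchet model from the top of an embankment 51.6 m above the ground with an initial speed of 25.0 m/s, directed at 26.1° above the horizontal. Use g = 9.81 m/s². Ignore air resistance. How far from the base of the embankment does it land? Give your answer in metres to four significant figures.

Horizontal component vₓ = 25.00 cos 26.1° = 22.45 m/s; vertical v_y0 = 25.00 sin 26.1° = 11.00 m/s.
With up positive and y = 0 at the ground: y(t) = 51.6 + (11.00) t − 4.905 t². Setting y = 0 and taking the positive root: t = [11.00 + √(11.00² + 2·9.81·51.6)] / 9.81 = (11.00 + 33.67) / 9.81 = 4.553 s.
Horizontal distance: R = vₓ t = 22.45 × 4.553 = 102.2 m.

102.2 m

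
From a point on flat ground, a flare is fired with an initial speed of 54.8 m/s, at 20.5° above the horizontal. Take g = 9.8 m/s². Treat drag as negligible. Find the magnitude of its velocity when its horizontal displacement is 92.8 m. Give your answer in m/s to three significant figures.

Components: vₓ = 54.80 cos 20.5° = 51.33 m/s, v_y0 = 54.80 sin 20.5° = 19.19 m/s.
At x = 92.8 m, t = x/vₓ = 92.8/51.33 = 1.808 s.
Vertical velocity there: v_y = v_y0 − g t = 19.19 − 9.80 × 1.808 = 1.474 m/s.
Speed: √(vₓ² + v_y²) = √(51.33² + 1.474²) = 51.35 m/s.

51.4 m/s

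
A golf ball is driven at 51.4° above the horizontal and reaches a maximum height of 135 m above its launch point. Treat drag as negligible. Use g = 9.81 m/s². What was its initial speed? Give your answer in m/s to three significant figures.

At the peak v_y = 0, so v_y0 = √(2gH) = √(2 × 9.81 × 135) = 51.47 m/s.
v_y0 = v₀ sin θ ⇒ v₀ = 51.47 / sin 51.4° = 65.85 m/s.

65.9 m/s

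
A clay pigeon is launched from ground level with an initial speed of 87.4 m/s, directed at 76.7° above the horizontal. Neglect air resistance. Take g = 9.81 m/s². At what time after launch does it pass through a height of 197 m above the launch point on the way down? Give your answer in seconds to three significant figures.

vₓ = 87.40 cos 76.7° = 20.11 m/s; v_y0 = 87.40 sin 76.7° = 85.06 m/s.
Set y = v_y0 t − ½ g t² = 197: 4.905 t² − 85.06 t + 197 = 0.
t = [85.06 ± √(85.06² − 2·9.81·197)] / 9.81 = (85.06 ± 58.05) / 9.81, so t = 2.753 s or t = 14.59 s.
The descending-branch root is 14.59 s.

14.6 s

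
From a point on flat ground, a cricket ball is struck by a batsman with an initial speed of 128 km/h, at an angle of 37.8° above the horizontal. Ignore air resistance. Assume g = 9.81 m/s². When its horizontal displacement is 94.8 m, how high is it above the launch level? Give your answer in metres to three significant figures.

17.7 m

Convert: 128 km/h = 128/3.6 = 35.56 m/s.
Resolve: vₓ = 35.56 cos 37.8° = 28.09 m/s and v_y0 = 35.56 sin 37.8° = 21.79 m/s.
At x = 94.8 m, t = x/vₓ = 94.8/28.09 = 3.374 s.
Height: y = v_y0 t − ½ g t² = 21.79 × 3.374 − 4.905 × 3.374² = 73.53 − 55.85 = 17.69 m.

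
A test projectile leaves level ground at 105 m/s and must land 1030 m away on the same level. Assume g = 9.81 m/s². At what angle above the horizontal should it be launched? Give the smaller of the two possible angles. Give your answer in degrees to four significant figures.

33.21°

Level-ground range R = v₀² sin(2θ)/g ⇒ sin(2θ) = gR/v₀² = 9.81 × 1030 / 105² = 0.9165.
2θ = 66.42° or 180° − 66.42° = 113.6°, so θ = 33.21° or 56.79°.
The smaller angle is 33.21°.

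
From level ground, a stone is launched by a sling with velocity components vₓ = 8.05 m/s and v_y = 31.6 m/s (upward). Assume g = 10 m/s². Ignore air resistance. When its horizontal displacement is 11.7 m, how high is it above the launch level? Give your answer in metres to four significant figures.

At x = 11.7 m, t = x/vₓ = 11.7/8.050 = 1.453 s.
Height: y = v_y0 t − ½ g t² = 31.60 × 1.453 − 5.000 × 1.453² = 45.93 − 10.56 = 35.37 m.

35.37 m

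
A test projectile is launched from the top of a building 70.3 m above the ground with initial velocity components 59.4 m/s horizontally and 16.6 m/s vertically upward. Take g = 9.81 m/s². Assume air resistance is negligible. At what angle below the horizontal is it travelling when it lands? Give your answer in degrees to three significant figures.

34.4°

Vertical motion (up positive, ground at y = 0): 4.905 t² − (16.60) t − 70.3 = 0, so t = (16.60 + √(16.60² + 2·9.81·70.3)) / 9.81 = (16.60 + 40.68) / 9.81 = 5.839 s.
At impact: v_y = v_y0 − g t = −40.68 m/s; vₓ = 59.40 m/s.
Angle below horizontal: arctan(|v_y|/vₓ) = arctan(40.68/59.40) = 34.41°.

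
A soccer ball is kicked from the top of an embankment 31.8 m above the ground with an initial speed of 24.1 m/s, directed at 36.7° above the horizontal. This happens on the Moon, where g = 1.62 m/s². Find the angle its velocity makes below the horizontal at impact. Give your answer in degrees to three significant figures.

Horizontal component vₓ = 24.10 cos 36.7° = 19.32 m/s; vertical v_y0 = 24.10 sin 36.7° = 14.40 m/s.
With up positive and y = 0 at the ground: y(t) = 31.8 + (14.40) t − 0.8100 t². Setting y = 0 and taking the positive root: t = [14.40 + √(14.40² + 2·1.62·31.8)] / 1.62 = (14.40 + 17.62) / 1.62 = 19.77 s.
At impact: v_y = v_y0 − g t = −17.62 m/s; vₓ = 19.32 m/s.
Angle below horizontal: arctan(|v_y|/vₓ) = arctan(17.62/19.32) = 42.36°.

42.4°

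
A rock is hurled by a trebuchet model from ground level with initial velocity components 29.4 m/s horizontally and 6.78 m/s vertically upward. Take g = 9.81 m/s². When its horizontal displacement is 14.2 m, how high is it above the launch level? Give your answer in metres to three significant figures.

2.13 m

x = vₓ t ⇒ t = 14.2/29.40 = 0.4830 s.
Height: y = v_y0 t − ½ g t² = 6.780 × 0.4830 − 4.905 × 0.4830² = 3.275 − 1.144 = 2.130 m.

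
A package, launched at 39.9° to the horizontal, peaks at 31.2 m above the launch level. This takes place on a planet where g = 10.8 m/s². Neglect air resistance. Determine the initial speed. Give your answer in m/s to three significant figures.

At the peak v_y = 0, so v_y0 = √(2gH) = √(2 × 10.8 × 31.2) = 25.96 m/s.
v_y0 = v₀ sin θ ⇒ v₀ = 25.96 / sin 39.9° = 40.47 m/s.

40.5 m/s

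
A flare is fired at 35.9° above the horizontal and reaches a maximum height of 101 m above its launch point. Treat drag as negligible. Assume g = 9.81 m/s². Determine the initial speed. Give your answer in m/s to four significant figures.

75.92 m/s

At the peak v_y = 0, so v_y0 = √(2gH) = √(2 × 9.81 × 101) = 44.52 m/s.
v_y0 = v₀ sin θ ⇒ v₀ = 44.52 / sin 35.9° = 75.92 m/s.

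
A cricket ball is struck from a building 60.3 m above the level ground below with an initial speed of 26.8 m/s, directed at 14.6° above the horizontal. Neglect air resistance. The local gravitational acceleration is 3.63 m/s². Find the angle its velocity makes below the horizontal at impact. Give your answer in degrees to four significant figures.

40.29°

Components: vₓ = 26.80 cos 14.6° = 25.93 m/s, v_y0 = 26.80 sin 14.6° = 6.755 m/s.
Vertical motion (up positive, ground at y = 0): 1.815 t² − (6.755) t − 60.3 = 0, so t = (6.755 + √(6.755² + 2·3.63·60.3)) / 3.63 = (6.755 + 21.99) / 3.63 = 7.918 s.
At impact: v_y = v_y0 − g t = −21.99 m/s; vₓ = 25.93 m/s.
Angle below horizontal: arctan(|v_y|/vₓ) = arctan(21.99/25.93) = 40.29°.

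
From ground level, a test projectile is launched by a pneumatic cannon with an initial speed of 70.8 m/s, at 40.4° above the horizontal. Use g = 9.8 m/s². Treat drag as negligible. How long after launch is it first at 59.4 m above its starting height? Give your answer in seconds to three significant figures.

1.55 s

Resolve: vₓ = 70.80 cos 40.4° = 53.92 m/s and v_y0 = 70.80 sin 40.4° = 45.89 m/s.
Height y(t) = 45.89 t − 4.900 t² = 59.4 gives 4.900 t² − 45.89 t + 59.4 = 0.
t = [45.89 ± √(45.89² − 2·9.80·59.4)] / 9.80 = (45.89 ± 30.68) / 9.80, so t = 1.552 s or t = 7.813 s.
The first (ascending) time is 1.552 s.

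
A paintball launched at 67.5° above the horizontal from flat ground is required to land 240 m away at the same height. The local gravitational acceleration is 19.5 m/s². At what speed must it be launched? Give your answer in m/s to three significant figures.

From R = (v₀² / g) sin 2θ: v₀ = √(gR / sin 2θ).
v₀ = √(19.5 × 240 / sin 135.0°) = √(4680 / 0.7071) = √6618.5 = 81.35 m/s.

81.4 m/s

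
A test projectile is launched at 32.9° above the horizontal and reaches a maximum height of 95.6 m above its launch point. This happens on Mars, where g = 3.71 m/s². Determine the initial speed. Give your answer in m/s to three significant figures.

At the peak v_y = 0, so v_y0 = √(2gH) = √(2 × 3.71 × 95.6) = 26.63 m/s.
v_y0 = v₀ sin θ ⇒ v₀ = 26.63 / sin 32.9° = 49.03 m/s.

49.0 m/s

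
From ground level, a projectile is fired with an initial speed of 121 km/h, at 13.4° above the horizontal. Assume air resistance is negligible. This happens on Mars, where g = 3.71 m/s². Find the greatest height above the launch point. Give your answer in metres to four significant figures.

Convert: 121 km/h = 121/3.6 = 33.61 m/s.
Components: vₓ = 33.61 cos 13.4° = 32.70 m/s, v_y0 = 33.61 sin 13.4° = 7.789 m/s.
Maximum height: H = v_y0² / (2g) = 7.789² / (2 × 3.71) = 8.177 m.

8.177 m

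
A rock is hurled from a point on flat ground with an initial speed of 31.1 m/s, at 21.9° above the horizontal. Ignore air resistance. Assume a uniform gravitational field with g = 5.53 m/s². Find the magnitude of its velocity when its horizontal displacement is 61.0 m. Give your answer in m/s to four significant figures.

Resolve: vₓ = 31.10 cos 21.9° = 28.86 m/s and v_y0 = 31.10 sin 21.9° = 11.60 m/s.
Time to reach x = 61.0 m: t = x/vₓ = 61.0/28.86 = 2.114 s.
Vertical velocity there: v_y = v_y0 − g t = 11.60 − 5.53 × 2.114 = −0.09031 m/s.
Speed: √(vₓ² + v_y²) = √(28.86² + 0.09031²) = 28.86 m/s.

28.86 m/s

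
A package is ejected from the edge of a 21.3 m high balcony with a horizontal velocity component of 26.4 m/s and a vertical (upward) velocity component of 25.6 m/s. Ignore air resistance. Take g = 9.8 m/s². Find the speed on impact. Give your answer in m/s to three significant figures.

42.1 m/s

Vertical motion (up positive, ground at y = 0): 4.900 t² − (25.60) t − 21.3 = 0, so t = (25.60 + √(25.60² + 2·9.80·21.3)) / 9.80 = (25.60 + 32.75) / 9.80 = 5.955 s.
Vertical velocity at impact: v_y = v_y0 − g t = 25.60 − 9.80 × 5.955 = −32.75 m/s.
Speed: |v| = √(vₓ² + v_y²) = √(26.40² + 32.75²) = 42.07 m/s.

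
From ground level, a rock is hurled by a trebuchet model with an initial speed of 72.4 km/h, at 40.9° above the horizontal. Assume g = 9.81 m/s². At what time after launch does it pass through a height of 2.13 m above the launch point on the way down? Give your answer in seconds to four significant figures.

Convert: 72.4 km/h = 72.4/3.6 = 20.11 m/s.
Horizontal component vₓ = 20.11 cos 40.9° = 15.20 m/s; vertical v_y0 = 20.11 sin 40.9° = 13.17 m/s.
Height y(t) = 13.17 t − 4.905 t² = 2.13 gives 4.905 t² − 13.17 t + 2.13 = 0.
Quadratic formula: t = (13.17 ± √131.59) / 9.81 = (13.17 ± 11.47) / 9.81 → t = 0.1729 s or 2.512 s.
The descending-branch root is 2.512 s.

2.512 s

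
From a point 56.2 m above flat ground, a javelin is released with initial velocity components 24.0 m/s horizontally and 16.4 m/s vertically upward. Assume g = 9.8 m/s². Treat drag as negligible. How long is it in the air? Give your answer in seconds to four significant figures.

The projectile lands when y = 56.2 + (16.40) t − ½·9.80·t² = 0. Positive root: t = (16.40 + √(16.40² + 2·9.80·56.2)) / 9.80 = (16.40 + 37.02) / 9.80 = 5.451 s.

5.451 s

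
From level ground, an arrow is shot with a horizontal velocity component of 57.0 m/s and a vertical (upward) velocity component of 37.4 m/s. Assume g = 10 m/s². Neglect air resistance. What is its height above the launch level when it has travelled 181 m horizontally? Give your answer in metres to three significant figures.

x = vₓ t ⇒ t = 181/57.00 = 3.175 s.
Height: y = v_y0 t − ½ g t² = 37.40 × 3.175 − 5.000 × 3.175² = 118.8 − 50.42 = 68.34 m.

68.3 m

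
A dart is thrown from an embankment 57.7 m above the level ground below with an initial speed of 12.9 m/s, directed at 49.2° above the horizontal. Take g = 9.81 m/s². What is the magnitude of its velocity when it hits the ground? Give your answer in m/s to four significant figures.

36.03 m/s

Components: vₓ = 12.90 cos 49.2° = 8.429 m/s, v_y0 = 12.90 sin 49.2° = 9.765 m/s.
With up positive and y = 0 at the ground: y(t) = 57.7 + (9.765) t − 4.905 t². Setting y = 0 and taking the positive root: t = [9.765 + √(9.765² + 2·9.81·57.7)] / 9.81 = (9.765 + 35.03) / 9.81 = 4.567 s.
Vertical velocity at impact: v_y = v_y0 − g t = 9.765 − 9.81 × 4.567 = −35.03 m/s.
Speed: |v| = √(vₓ² + v_y²) = √(8.429² + 35.03²) = 36.03 m/s.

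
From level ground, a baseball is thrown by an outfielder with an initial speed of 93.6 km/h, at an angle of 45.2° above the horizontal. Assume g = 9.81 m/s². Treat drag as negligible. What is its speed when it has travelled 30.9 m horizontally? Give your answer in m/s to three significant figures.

18.4 m/s

Convert: 93.6 km/h = 93.6/3.6 = 26.00 m/s.
Resolve: vₓ = 26.00 cos 45.2° = 18.32 m/s and v_y0 = 26.00 sin 45.2° = 18.45 m/s.
At x = 30.9 m, t = x/vₓ = 30.9/18.32 = 1.687 s.
Vertical velocity there: v_y = v_y0 − g t = 18.45 − 9.81 × 1.687 = 1.903 m/s.
Speed: √(vₓ² + v_y²) = √(18.32² + 1.903²) = 18.42 m/s.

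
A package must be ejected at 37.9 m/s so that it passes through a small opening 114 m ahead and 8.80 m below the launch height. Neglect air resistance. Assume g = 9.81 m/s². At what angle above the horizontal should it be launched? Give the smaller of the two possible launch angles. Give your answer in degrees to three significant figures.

Trajectory: y = x tanθ − g x² (1 + tan²θ)/(2v₀²). With x = 114, y = −8.80, v₀ = 37.9, g = 9.81:
44.38 tan²θ − 114 tanθ + (35.58) = 0.
tanθ = [114 ± √(114² − 4 × 44.38 × (35.58))] / (2 × 44.38) = (114 ± 81.73) / 88.76, giving tanθ = 0.3635 or 2.205.
θ = 19.98° or 65.61°; the smaller is 19.98°.

20.0°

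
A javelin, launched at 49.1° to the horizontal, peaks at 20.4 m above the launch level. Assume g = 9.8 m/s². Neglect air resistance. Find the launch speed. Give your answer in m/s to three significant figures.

26.5 m/s

At the peak v_y = 0, so v_y0 = √(2gH) = √(2 × 9.80 × 20.4) = 20.00 m/s.
v_y0 = v₀ sin θ ⇒ v₀ = 20.00 / sin 49.1° = 26.45 m/s.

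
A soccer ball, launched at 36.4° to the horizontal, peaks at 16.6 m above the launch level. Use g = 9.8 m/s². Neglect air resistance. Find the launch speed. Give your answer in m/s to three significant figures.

30.4 m/s

At the peak v_y = 0, so v_y0 = √(2gH) = √(2 × 9.80 × 16.6) = 18.04 m/s.
v_y0 = v₀ sin θ ⇒ v₀ = 18.04 / sin 36.4° = 30.40 m/s.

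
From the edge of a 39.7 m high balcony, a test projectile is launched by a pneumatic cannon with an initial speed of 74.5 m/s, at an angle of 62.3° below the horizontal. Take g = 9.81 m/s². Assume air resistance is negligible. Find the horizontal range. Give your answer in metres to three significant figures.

20.0 m

vₓ = 74.50 cos 62.3° = 34.63 m/s; v_y0 = −65.96 m/s (downward).
The projectile lands when y = 39.7 + (−65.96) t − ½·9.81·t² = 0. Positive root: t = (−65.96 + √(65.96² + 2·9.81·39.7)) / 9.81 = (−65.96 + 71.62) / 9.81 = 0.5771 s.
Horizontal distance: R = vₓ t = 34.63 × 0.5771 = 19.99 m.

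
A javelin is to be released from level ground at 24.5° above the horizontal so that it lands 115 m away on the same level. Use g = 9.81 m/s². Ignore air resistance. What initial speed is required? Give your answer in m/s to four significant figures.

Level-ground range: R = v₀² sin(2θ)/g, so v₀ = √(gR / sin 2θ).
v₀ = √(9.81 × 115 / sin 49.00°) = √(1128 / 0.7547) = √1494.8 = 38.66 m/s.

38.66 m/s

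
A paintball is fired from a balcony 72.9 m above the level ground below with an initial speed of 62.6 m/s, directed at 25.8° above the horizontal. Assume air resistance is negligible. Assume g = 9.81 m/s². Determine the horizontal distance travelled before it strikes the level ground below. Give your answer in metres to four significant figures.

Resolve: vₓ = 62.60 cos 25.8° = 56.36 m/s and v_y0 = 62.60 sin 25.8° = 27.25 m/s.
With up positive and y = 0 at the ground: y(t) = 72.9 + (27.25) t − 4.905 t². Setting y = 0 and taking the positive root: t = [27.25 + √(27.25² + 2·9.81·72.9)] / 9.81 = (27.25 + 46.61) / 9.81 = 7.529 s.
Horizontal distance: R = vₓ t = 56.36 × 7.529 = 424.3 m.

424.3 m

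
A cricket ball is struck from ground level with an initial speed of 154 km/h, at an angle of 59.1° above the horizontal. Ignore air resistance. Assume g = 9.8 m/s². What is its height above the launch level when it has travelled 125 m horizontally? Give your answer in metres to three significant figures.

Convert: 154 km/h = 154/3.6 = 42.78 m/s.
vₓ = 42.78 cos 59.1° = 21.97 m/s; v_y0 = 42.78 sin 59.1° = 36.71 m/s.
Time to reach x = 125 m: t = x/vₓ = 125/21.97 = 5.690 s.
Height: y = v_y0 t − ½ g t² = 36.71 × 5.690 − 4.900 × 5.690² = 208.9 − 158.6 = 50.21 m.

50.2 m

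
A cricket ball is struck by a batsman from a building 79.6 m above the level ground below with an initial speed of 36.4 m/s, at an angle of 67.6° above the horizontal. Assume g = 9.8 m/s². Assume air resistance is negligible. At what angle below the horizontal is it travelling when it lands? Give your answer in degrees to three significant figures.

Horizontal component vₓ = 36.40 cos 67.6° = 13.87 m/s; vertical v_y0 = 36.40 sin 67.6° = 33.65 m/s.
Vertical motion (up positive, ground at y = 0): 4.900 t² − (33.65) t − 79.6 = 0, so t = (33.65 + √(33.65² + 2·9.80·79.6)) / 9.80 = (33.65 + 51.89) / 9.80 = 8.729 s.
At impact: v_y = v_y0 − g t = −51.89 m/s; vₓ = 13.87 m/s.
Angle below horizontal: arctan(|v_y|/vₓ) = arctan(51.89/13.87) = 75.03°.

75.0°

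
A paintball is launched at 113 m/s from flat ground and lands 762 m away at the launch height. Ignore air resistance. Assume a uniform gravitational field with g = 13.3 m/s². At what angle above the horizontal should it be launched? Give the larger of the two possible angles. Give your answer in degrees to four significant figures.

63.73°

R = v₀² sin 2θ / g gives sin 2θ = gR/v₀² = 13.3·762/113² = 0.7937.
2θ = 52.53° or 180° − 52.53° = 127.5°, so θ = 26.27° or 63.73°.
The larger angle is 63.73°.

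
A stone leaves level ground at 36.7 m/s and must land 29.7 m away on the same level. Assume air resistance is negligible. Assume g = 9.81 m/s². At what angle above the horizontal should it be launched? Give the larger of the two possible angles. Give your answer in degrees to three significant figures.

83.8°

From R = (v₀²/g) sin 2θ: sin 2θ = 9.81 × 29.7 / 1346.9 = 0.2163.
2θ = 12.49° or 180° − 12.49° = 167.5°, so θ = 6.246° or 83.75°.
The larger angle is 83.75°.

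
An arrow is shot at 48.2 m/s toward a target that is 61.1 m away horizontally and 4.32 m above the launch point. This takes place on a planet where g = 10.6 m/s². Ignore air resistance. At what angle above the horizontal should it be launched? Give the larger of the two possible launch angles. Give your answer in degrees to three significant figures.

Trajectory: y = x tanθ − g x² (1 + tan²θ)/(2v₀²). With x = 61.1, y = 4.32, v₀ = 48.2, g = 10.6:
8.517 tan²θ − 61.1 tanθ + (12.84) = 0.
tanθ = [61.1 ± √(61.1² − 4 × 8.517 × (12.84))] / (2 × 8.517) = (61.1 ± 57.41) / 17.03, giving tanθ = 0.2166 or 6.958.
θ = 12.22° or 81.82°; the larger is 81.82°.

81.8°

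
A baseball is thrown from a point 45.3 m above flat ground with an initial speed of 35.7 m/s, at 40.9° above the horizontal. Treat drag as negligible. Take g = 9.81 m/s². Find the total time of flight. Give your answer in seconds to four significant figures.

Horizontal component vₓ = 35.70 cos 40.9° = 26.98 m/s; vertical v_y0 = 35.70 sin 40.9° = 23.37 m/s.
The projectile lands when y = 45.3 + (23.37) t − ½·9.81·t² = 0. Positive root: t = (23.37 + √(23.37² + 2·9.81·45.3)) / 9.81 = (23.37 + 37.88) / 9.81 = 6.244 s.

6.244 s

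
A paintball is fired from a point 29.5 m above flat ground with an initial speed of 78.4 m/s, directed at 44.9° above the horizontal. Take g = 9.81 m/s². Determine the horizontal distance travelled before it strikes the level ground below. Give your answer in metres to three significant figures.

vₓ = 78.40 cos 44.9° = 55.53 m/s; v_y0 = 78.40 sin 44.9° = 55.34 m/s.
With up positive and y = 0 at the ground: y(t) = 29.5 + (55.34) t − 4.905 t². Setting y = 0 and taking the positive root: t = [55.34 + √(55.34² + 2·9.81·29.5)] / 9.81 = (55.34 + 60.34) / 9.81 = 11.79 s.
Horizontal distance: R = vₓ t = 55.53 × 11.79 = 654.9 m.

655 m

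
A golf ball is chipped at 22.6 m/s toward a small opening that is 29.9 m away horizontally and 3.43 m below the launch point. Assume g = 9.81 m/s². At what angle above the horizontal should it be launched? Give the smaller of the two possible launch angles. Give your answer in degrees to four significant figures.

10.31°

Trajectory: y = x tanθ − g x² (1 + tan²θ)/(2v₀²). With x = 29.9, y = −3.43, v₀ = 22.6, g = 9.81:
8.585 tan²θ − 29.9 tanθ + (5.155) = 0.
tanθ = [29.9 ± √(29.9² − 4 × 8.585 × (5.155))] / (2 × 8.585) = (29.9 ± 26.78) / 17.17, giving tanθ = 0.1819 or 3.301.
θ = 10.31° or 73.14°; the smaller is 10.31°.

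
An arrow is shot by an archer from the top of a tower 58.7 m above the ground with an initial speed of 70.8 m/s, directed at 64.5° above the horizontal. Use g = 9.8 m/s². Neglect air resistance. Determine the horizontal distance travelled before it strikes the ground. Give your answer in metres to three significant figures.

424 m

vₓ = 70.80 cos 64.5° = 30.48 m/s; v_y0 = 70.80 sin 64.5° = 63.90 m/s.
The projectile lands when y = 58.7 + (63.90) t − ½·9.80·t² = 0. Positive root: t = (63.90 + √(63.90² + 2·9.80·58.7)) / 9.80 = (63.90 + 72.35) / 9.80 = 13.90 s.
Horizontal distance: R = vₓ t = 30.48 × 13.90 = 423.8 m.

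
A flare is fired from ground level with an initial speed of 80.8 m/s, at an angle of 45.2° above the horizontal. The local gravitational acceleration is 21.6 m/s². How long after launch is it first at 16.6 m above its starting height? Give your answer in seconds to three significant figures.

0.307 s

Horizontal component vₓ = 80.80 cos 45.2° = 56.93 m/s; vertical v_y0 = 80.80 sin 45.2° = 57.33 m/s.
Height y(t) = 57.33 t − 10.80 t² = 16.6 gives 10.80 t² − 57.33 t + 16.6 = 0.
t = [57.33 ± √(57.33² − 2·21.6·16.6)] / 21.6 = (57.33 ± 50.70) / 21.6, so t = 0.3073 s or t = 5.001 s.
The first (ascending) time is 0.3073 s.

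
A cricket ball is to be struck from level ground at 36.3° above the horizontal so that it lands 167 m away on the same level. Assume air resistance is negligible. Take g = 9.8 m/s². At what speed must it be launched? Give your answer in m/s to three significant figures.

Level-ground range: R = v₀² sin(2θ)/g, so v₀ = √(gR / sin 2θ).
v₀ = √(9.80 × 167 / sin 72.60°) = √(1637 / 0.9542) = √1715.1 = 41.41 m/s.

41.4 m/s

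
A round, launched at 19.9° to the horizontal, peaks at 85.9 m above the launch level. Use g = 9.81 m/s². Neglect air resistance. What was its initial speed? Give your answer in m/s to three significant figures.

121 m/s

At the peak v_y = 0, so v_y0 = √(2gH) = √(2 × 9.81 × 85.9) = 41.05 m/s.
v_y0 = v₀ sin θ ⇒ v₀ = 41.05 / sin 19.9° = 120.6 m/s.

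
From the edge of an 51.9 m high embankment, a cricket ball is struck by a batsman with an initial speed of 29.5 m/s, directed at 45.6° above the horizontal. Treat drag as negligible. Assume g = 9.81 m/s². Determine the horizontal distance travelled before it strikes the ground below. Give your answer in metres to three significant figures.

125 m

vₓ = 29.50 cos 45.6° = 20.64 m/s; v_y0 = 29.50 sin 45.6° = 21.08 m/s.
With up positive and y = 0 at the ground: y(t) = 51.9 + (21.08) t − 4.905 t². Setting y = 0 and taking the positive root: t = [21.08 + √(21.08² + 2·9.81·51.9)] / 9.81 = (21.08 + 38.24) / 9.81 = 6.047 s.
Horizontal distance: R = vₓ t = 20.64 × 6.047 = 124.8 m.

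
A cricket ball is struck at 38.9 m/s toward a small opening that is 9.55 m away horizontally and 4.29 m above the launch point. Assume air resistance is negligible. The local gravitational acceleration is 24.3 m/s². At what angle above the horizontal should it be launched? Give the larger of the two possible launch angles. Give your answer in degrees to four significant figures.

Trajectory: y = x tanθ − g x² (1 + tan²θ)/(2v₀²). With x = 9.55, y = 4.29, v₀ = 38.9, g = 24.3:
0.7323 tan²θ − 9.55 tanθ + (5.022) = 0.
tanθ = [9.55 ± √(9.55² − 4 × 0.7323 × (5.022))] / (2 × 0.7323) = (9.55 ± 8.746) / 1.465, giving tanθ = 0.5490 or 12.49.
θ = 28.77° or 85.42°; the larger is 85.42°.

85.42°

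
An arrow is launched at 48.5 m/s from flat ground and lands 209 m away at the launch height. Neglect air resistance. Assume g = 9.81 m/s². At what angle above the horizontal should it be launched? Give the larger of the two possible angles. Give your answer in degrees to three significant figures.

59.7°

R = v₀² sin 2θ / g gives sin 2θ = gR/v₀² = 9.81·209/48.5² = 0.8716.
2θ = 60.65° or 180° − 60.65° = 119.4°, so θ = 30.32° or 59.68°.
The larger angle is 59.68°.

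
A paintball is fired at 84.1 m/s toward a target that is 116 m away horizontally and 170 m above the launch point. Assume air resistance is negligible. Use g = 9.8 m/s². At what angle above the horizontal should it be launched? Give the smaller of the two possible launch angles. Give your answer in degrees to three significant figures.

Trajectory: y = x tanθ − g x² (1 + tan²θ)/(2v₀²). With x = 116, y = 170, v₀ = 84.1, g = 9.80:
9.322 tan²θ − 116 tanθ + (179.3) = 0.
tanθ = [116 ± √(116² − 4 × 9.322 × (179.3))] / (2 × 9.322) = (116 ± 82.28) / 18.64, giving tanθ = 1.809 or 10.63.
θ = 61.06° or 84.63°; the smaller is 61.06°.

61.1°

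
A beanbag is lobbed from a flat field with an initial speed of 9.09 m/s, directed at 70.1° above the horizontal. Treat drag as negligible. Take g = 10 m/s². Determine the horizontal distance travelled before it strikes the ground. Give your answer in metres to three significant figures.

vₓ = 9.090 cos 70.1° = 3.094 m/s; v_y0 = 9.090 sin 70.1° = 8.547 m/s.
Flight time T = 2 v_y0 / g = 1.709 s.
Range: R = vₓ T = 3.094 × 1.709 = 5.289 m.

5.29 m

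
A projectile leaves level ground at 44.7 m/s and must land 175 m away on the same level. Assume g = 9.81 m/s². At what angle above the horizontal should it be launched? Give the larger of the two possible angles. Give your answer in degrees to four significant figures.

Level-ground range R = v₀² sin(2θ)/g ⇒ sin(2θ) = gR/v₀² = 9.81 × 175 / 44.7² = 0.8592.
2θ = 59.23° or 180° − 59.23° = 120.8°, so θ = 29.61° or 60.39°.
The larger angle is 60.39°.

60.39°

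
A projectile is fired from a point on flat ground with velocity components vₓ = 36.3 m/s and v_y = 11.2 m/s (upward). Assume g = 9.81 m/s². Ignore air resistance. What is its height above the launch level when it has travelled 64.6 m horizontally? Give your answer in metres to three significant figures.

4.40 m

x = vₓ t ⇒ t = 64.6/36.30 = 1.780 s.
Height: y = v_y0 t − ½ g t² = 11.20 × 1.780 − 4.905 × 1.780² = 19.93 − 15.53 = 4.397 m.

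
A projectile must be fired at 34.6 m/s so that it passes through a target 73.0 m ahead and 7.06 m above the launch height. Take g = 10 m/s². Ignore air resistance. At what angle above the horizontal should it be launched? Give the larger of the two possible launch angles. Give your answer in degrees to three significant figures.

Trajectory: y = x tanθ − g x² (1 + tan²θ)/(2v₀²). With x = 73.0, y = 7.06, v₀ = 34.6, g = 10.0:
22.26 tan²θ − 73.0 tanθ + (29.32) = 0.
tanθ = [73.0 ± √(73.0² − 4 × 22.26 × (29.32))] / (2 × 22.26) = (73.0 ± 52.14) / 44.51, giving tanθ = 0.4685 or 2.811.
θ = 25.10° or 70.42°; the larger is 70.42°.

70.4°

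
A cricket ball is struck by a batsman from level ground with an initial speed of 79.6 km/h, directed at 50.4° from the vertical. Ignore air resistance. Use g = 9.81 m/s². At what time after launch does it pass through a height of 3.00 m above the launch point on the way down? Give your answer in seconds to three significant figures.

2.64 s

Convert: 79.6 km/h = 79.6/3.6 = 22.11 m/s.
Components: vₓ = 22.11 sin 50.4° = 17.04 m/s, v_y0 = 22.11 cos 50.4° = 14.09 m/s.
Height y(t) = 14.09 t − 4.905 t² = 3.00 gives 4.905 t² − 14.09 t + 3.00 = 0.
t = [14.09 ± √(14.09² − 2·9.81·3.00)] / 9.81 = (14.09 ± 11.82) / 9.81, so t = 0.2315 s or t = 2.642 s.
The descending-branch root is 2.642 s.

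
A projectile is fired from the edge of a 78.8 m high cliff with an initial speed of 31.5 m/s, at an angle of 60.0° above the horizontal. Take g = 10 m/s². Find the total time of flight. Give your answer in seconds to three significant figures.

7.54 s

Components: vₓ = 31.50 cos 60.0° = 15.75 m/s, v_y0 = 31.50 sin 60.0° = 27.28 m/s.
The projectile lands when y = 78.8 + (27.28) t − ½·10.0·t² = 0. Positive root: t = (27.28 + √(27.28² + 2·10.0·78.8)) / 10.0 = (27.28 + 48.17) / 10.0 = 7.545 s.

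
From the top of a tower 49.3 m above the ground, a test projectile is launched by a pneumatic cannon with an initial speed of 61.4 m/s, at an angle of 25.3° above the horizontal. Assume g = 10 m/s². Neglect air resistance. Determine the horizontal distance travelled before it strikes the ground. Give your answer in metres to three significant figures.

373 m

Resolve: vₓ = 61.40 cos 25.3° = 55.51 m/s and v_y0 = 61.40 sin 25.3° = 26.24 m/s.
The projectile lands when y = 49.3 + (26.24) t − ½·10.0·t² = 0. Positive root: t = (26.24 + √(26.24² + 2·10.0·49.3)) / 10.0 = (26.24 + 40.92) / 10.0 = 6.716 s.
Horizontal distance: R = vₓ t = 55.51 × 6.716 = 372.8 m.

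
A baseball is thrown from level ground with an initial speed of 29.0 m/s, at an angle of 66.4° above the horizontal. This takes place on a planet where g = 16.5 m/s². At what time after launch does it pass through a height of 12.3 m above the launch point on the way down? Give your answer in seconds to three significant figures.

Horizontal component vₓ = 29.00 cos 66.4° = 11.61 m/s; vertical v_y0 = 29.00 sin 66.4° = 26.57 m/s.
Height y(t) = 26.57 t − 8.250 t² = 12.3 gives 8.250 t² − 26.57 t + 12.3 = 0.
Quadratic formula: t = (26.57 ± √300.31) / 16.5 = (26.57 ± 17.33) / 16.5 → t = 0.5603 s or 2.661 s.
The descending-branch root is 2.661 s.

2.66 s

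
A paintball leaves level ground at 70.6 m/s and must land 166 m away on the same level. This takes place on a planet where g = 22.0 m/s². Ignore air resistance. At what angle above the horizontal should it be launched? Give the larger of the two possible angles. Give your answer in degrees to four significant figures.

66.44°

R = v₀² sin 2θ / g gives sin 2θ = gR/v₀² = 22.0·166/70.6² = 0.7327.
2θ = 47.11° or 180° − 47.11° = 132.9°, so θ = 23.56° or 66.44°.
The larger angle is 66.44°.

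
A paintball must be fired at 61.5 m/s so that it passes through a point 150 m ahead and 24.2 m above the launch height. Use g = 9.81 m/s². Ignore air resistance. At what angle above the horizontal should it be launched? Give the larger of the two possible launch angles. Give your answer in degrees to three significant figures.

78.1°

Trajectory: y = x tanθ − g x² (1 + tan²θ)/(2v₀²). With x = 150, y = 24.2, v₀ = 61.5, g = 9.81:
29.18 tan²θ − 150 tanθ + (53.38) = 0.
tanθ = [150 ± √(150² − 4 × 29.18 × (53.38))] / (2 × 29.18) = (150 ± 127.6) / 58.36, giving tanθ = 0.3846 or 4.756.
θ = 21.04° or 78.13°; the larger is 78.13°.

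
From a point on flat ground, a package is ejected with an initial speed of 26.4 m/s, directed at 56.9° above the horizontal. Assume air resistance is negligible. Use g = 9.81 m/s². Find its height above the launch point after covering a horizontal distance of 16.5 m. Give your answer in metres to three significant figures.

Horizontal component vₓ = 26.40 cos 56.9° = 14.42 m/s; vertical v_y0 = 26.40 sin 56.9° = 22.12 m/s.
Time to reach x = 16.5 m: t = x/vₓ = 16.5/14.42 = 1.144 s.
Height: y = v_y0 t − ½ g t² = 22.12 × 1.144 − 4.905 × 1.144² = 25.31 − 6.425 = 18.89 m.

18.9 m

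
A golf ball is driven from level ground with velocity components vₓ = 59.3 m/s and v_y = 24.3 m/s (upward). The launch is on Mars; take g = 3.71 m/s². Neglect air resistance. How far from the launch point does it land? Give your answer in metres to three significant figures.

Flight time T = 2 v_y0 / g = 13.10 s.
Range: R = vₓ T = 59.30 × 13.10 = 776.8 m.

777 m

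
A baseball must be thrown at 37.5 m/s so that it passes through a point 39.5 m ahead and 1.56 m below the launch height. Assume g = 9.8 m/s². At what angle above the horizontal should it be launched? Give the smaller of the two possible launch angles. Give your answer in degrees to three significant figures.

5.68°

Trajectory: y = x tanθ − g x² (1 + tan²θ)/(2v₀²). With x = 39.5, y = −1.56, v₀ = 37.5, g = 9.80:
5.437 tan²θ − 39.5 tanθ + (3.877) = 0.
tanθ = [39.5 ± √(39.5² − 4 × 5.437 × (3.877))] / (2 × 5.437) = (39.5 ± 38.42) / 10.87, giving tanθ = 0.09950 or 7.166.
θ = 5.682° or 82.06°; the smaller is 5.682°.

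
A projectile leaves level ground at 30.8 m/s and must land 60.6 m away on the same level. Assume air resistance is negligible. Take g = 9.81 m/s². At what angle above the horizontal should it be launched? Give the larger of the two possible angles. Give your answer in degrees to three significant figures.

From R = (v₀²/g) sin 2θ: sin 2θ = 9.81 × 60.6 / 948.64 = 0.6267.
2θ = 38.81° or 180° − 38.81° = 141.2°, so θ = 19.40° or 70.60°.
The larger angle is 70.60°.

70.6°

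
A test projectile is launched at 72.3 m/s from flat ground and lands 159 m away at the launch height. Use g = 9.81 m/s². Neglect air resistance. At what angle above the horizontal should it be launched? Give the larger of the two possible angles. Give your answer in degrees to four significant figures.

81.32°

R = v₀² sin 2θ / g gives sin 2θ = gR/v₀² = 9.81·159/72.3² = 0.2984.
2θ = 17.36° or 180° − 17.36° = 162.6°, so θ = 8.681° or 81.32°.
The larger angle is 81.32°.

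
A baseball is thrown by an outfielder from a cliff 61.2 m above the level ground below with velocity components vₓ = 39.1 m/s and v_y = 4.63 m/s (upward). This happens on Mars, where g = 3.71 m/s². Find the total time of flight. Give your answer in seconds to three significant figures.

The projectile lands when y = 61.2 + (4.630) t − ½·3.71·t² = 0. Positive root: t = (4.630 + √(4.630² + 2·3.71·61.2)) / 3.71 = (4.630 + 21.81) / 3.71 = 7.126 s.

7.13 s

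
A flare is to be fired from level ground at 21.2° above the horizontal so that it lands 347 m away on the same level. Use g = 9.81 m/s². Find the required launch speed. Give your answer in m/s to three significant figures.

71.1 m/s

From R = (v₀² / g) sin 2θ: v₀ = √(gR / sin 2θ).
v₀ = √(9.81 × 347 / sin 42.40°) = √(3404 / 0.6743) = √5048.3 = 71.05 m/s.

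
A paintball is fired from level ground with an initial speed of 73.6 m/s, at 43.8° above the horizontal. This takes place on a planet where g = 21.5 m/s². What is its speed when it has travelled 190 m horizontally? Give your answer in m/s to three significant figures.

59.1 m/s

Resolve: vₓ = 73.60 cos 43.8° = 53.12 m/s and v_y0 = 73.60 sin 43.8° = 50.94 m/s.
At x = 190 m, t = x/vₓ = 190/53.12 = 3.577 s.
Vertical velocity there: v_y = v_y0 − g t = 50.94 − 21.5 × 3.577 = −25.96 m/s.
Speed: √(vₓ² + v_y²) = √(53.12² + 25.96²) = 59.12 m/s.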